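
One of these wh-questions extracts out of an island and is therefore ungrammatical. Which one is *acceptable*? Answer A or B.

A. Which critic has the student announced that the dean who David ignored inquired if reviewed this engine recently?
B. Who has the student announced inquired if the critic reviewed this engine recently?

In A, the wh-phrase is extracted from inside a wh-island (introduced by "if"), which blocks movement.
In B, the extraction path crosses only that-complement boundaries, which are transparent.
So B is grammatical.

B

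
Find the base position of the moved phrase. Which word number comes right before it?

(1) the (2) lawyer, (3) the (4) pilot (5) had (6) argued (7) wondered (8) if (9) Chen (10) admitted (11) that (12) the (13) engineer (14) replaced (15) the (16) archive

6

The displaced element is "the lawyer" (word 2).
It is linked across 1 clause boundary (Ø).
It functions as the subject of "wondered", so the gap sits immediately after word 6 ("argued").
Base order: The pilot had argued that the lawyer wondered if Chen admitted that the engineer replaced the archive.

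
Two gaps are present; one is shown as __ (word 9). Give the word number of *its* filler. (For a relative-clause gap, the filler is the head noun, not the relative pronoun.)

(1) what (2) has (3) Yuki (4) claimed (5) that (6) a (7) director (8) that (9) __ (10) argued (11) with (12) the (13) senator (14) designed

The marked gap is inside the relative clause, the subject of "argued".
Its filler is the head noun "director" (via "that"), at word 7.
(The other dependency links word 1 to a gap after word 14.)

7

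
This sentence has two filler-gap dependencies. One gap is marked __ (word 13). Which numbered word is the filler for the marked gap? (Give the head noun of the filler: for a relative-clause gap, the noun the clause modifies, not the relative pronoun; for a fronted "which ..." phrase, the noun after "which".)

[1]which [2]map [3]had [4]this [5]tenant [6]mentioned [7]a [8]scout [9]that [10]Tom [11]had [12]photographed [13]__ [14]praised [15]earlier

The marked gap is inside the relative clause, the direct object of "photographed".
Its filler is the head noun "scout" (via "that"), at word 8.
(The other dependency links word 2 to a gap after word 14.)

8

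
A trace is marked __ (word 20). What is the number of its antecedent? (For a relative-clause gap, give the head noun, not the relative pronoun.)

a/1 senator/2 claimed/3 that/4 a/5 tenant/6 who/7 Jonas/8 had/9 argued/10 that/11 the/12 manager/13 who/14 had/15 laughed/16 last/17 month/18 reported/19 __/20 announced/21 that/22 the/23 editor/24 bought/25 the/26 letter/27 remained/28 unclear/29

6

The gap at 20 is the subject of "announced", inside a relative clause.
The relative pronoun is "who" (word 7); it is bound by the head noun immediately before it.
Its filler is the head noun "tenant", at word 6.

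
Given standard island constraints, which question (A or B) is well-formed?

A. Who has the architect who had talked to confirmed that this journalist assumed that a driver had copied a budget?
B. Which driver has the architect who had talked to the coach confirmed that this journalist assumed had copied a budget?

In A, the wh-phrase is extracted from inside a complex-NP island (relative clause) (introduced by "who"), which blocks movement.
In B, the extraction path crosses only that-complement boundaries, which are transparent.
So B is grammatical.

B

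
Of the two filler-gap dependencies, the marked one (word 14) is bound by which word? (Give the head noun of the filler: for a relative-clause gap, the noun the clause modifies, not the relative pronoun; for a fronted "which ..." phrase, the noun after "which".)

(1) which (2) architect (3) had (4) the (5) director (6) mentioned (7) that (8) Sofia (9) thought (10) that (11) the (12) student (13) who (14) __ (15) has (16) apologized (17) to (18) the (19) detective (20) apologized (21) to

12

The marked gap is inside the relative clause, the subject of "apologized".
Its filler is the head noun "student" (via "who"), at word 12.
(The other dependency links word 2 to a gap after word 21.)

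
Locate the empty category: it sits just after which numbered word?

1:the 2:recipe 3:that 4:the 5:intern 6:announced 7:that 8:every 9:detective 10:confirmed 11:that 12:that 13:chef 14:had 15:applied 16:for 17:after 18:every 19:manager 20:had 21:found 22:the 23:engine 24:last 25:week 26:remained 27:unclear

16

The displaced element is "the recipe" (word 2).
It is linked across 2 clause boundaries (that → that).
It functions as the object of the preposition "for" of "applied", so the gap sits immediately after word 16 ("for").
Base order: The intern announced that every detective confirmed that that chef had applied for the recipe after every manager had found the engine last week.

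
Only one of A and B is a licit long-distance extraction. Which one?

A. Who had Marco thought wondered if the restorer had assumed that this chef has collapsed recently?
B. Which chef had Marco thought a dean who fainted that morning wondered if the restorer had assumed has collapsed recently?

A

In B, the wh-phrase is extracted from inside a wh-island (introduced by "if"), which blocks movement.
In A, the extraction path crosses only that-complement boundaries, which are transparent.
So A is grammatical.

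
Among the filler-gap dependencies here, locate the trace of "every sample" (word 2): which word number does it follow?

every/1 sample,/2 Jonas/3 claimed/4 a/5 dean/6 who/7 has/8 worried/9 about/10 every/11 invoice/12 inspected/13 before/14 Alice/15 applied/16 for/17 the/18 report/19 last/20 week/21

The displaced element is "every sample" (word 2).
It is linked across 1 clause boundary (Ø).
It functions as the direct object of "inspected", so the gap sits immediately after word 13 ("inspected").
Base order: Jonas claimed a dean who has worried about every invoice inspected every sample before Alice applied for the report last week.

13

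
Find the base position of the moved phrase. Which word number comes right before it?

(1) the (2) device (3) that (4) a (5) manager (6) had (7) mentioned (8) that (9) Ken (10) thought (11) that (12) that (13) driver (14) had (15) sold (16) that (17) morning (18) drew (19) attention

The displaced element is "the device" (word 2).
It is linked across 2 clause boundaries (that → that).
It functions as the direct object of "sold", so the gap sits immediately after word 15 ("sold").
Base order: A manager had mentioned that Ken thought that that driver had sold the device that morning.

15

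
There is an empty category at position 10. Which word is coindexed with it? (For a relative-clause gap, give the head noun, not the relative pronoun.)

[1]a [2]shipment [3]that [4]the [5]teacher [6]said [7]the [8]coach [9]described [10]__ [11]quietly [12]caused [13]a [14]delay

The gap at 10 is the object of "described", inside a relative clause.
The relative pronoun is "that" (word 3); it is bound by the head noun immediately before it.
Its filler is the head noun "shipment", at word 2.

2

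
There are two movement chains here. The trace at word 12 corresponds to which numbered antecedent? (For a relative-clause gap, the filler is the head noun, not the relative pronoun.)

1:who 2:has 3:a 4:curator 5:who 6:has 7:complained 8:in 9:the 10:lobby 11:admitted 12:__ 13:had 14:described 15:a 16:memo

The marked gap is the subject of "described".
Its filler is the fronted wh-phrase "who", at word 1.
(The other dependency links word 4 to a gap after word 5.)

1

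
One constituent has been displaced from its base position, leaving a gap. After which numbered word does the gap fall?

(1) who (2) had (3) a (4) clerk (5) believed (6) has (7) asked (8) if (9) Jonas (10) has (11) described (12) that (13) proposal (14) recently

The displaced element is "who" (word 1).
It is linked across 1 clause boundary (Ø).
It functions as the subject of "asked", so the gap sits immediately after word 5 ("believed").
Base order: A clerk had believed that who has asked if Jonas has described that proposal recently.

5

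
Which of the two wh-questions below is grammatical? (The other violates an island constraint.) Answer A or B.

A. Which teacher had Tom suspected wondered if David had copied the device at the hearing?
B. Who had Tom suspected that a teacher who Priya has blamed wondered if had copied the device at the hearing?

In B, the wh-phrase is extracted from inside a wh-island (introduced by "if"), which blocks movement.
In A, the extraction path crosses only that-complement boundaries, which are transparent.
So A is grammatical.

A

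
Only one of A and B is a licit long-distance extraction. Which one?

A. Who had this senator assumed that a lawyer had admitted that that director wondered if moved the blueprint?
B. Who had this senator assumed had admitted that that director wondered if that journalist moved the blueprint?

B

In A, the wh-phrase is extracted from inside a wh-island (introduced by "if"), which blocks movement.
In B, the extraction path crosses only that-complement boundaries, which are transparent.
So B is grammatical.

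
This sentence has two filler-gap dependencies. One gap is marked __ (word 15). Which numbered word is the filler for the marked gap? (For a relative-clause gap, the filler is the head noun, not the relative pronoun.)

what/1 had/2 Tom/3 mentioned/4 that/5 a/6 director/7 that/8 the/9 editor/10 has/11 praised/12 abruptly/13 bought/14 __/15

1

The marked gap is the direct object of "bought".
Its filler is the fronted wh-phrase "what", at word 1.
(The other dependency links word 7 to a gap after word 12.)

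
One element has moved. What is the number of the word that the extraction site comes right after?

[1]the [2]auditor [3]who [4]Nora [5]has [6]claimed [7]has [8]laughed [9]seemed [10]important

The displaced element is "the auditor" (word 2).
It is linked across 1 clause boundary (Ø).
It functions as the subject of "laughed", so the gap sits immediately after word 6 ("claimed").
Base order: Nora has claimed that the auditor has laughed.

6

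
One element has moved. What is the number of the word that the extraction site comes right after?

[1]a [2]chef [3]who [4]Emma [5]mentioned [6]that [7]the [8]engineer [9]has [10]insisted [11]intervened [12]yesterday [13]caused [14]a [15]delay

The displaced element is "a chef" (word 2).
It is linked across 2 clause boundaries (that → Ø).
It functions as the subject of "intervened", so the gap sits immediately after word 10 ("insisted").
Base order: Emma mentioned that the engineer has insisted that a chef intervened yesterday.

10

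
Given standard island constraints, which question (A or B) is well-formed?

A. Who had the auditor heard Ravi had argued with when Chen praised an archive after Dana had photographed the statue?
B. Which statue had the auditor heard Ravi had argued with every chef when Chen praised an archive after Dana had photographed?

A

In B, the wh-phrase is extracted from inside an adjunct island (introduced by "when"), which blocks movement.
In A, the extraction path crosses only that-complement boundaries, which are transparent.
So A is grammatical.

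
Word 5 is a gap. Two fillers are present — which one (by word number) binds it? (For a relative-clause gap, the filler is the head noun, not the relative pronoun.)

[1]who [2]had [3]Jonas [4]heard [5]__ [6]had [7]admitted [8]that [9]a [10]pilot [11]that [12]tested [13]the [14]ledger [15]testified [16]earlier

1

The marked gap is the subject of "admitted".
Its filler is the fronted wh-phrase "who", at word 1.
(The other dependency links word 10 to a gap after word 11.)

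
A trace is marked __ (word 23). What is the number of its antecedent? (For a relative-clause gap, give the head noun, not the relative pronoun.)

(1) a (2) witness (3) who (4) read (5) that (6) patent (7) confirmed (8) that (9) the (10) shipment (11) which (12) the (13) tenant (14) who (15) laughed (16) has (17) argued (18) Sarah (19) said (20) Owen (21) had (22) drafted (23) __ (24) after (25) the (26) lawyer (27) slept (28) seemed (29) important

10

The gap at 23 is the object of "drafted", inside a relative clause.
The relative pronoun is "which" (word 11); it is bound by the head noun immediately before it.
Its filler is the head noun "shipment", at word 10.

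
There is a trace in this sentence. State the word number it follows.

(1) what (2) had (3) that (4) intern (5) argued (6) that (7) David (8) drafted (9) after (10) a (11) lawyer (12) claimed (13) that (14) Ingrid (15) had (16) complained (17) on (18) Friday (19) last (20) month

8

The displaced element is "what" (word 1).
It is linked across 1 clause boundary (that).
It functions as the direct object of "drafted", so the gap sits immediately after word 8 ("drafted").
Base order: That intern had argued that David drafted what after a lawyer claimed that Ingrid had complained on Friday last month.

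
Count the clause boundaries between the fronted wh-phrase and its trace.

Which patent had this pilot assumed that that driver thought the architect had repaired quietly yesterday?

"which patent" is extracted from the object of "repaired".
Boundaries crossed, outermost first: [that], [Ø] — 2 in total.

2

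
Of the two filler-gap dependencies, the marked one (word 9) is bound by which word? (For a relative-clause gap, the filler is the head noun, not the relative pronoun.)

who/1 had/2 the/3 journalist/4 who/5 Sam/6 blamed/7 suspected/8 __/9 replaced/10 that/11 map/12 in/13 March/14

The marked gap is the subject of "replaced".
Its filler is the fronted wh-phrase "who", at word 1.
(The other dependency links word 4 to a gap after word 7.)

1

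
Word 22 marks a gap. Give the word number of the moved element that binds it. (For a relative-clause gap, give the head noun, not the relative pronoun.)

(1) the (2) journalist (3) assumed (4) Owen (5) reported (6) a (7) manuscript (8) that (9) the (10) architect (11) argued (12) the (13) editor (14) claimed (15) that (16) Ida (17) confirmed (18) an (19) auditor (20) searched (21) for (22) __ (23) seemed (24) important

The gap at 22 is the prepositional object of "searched", inside a relative clause.
The relative pronoun is "that" (word 8); it is bound by the head noun immediately before it.
Its filler is the head noun "manuscript", at word 7.

7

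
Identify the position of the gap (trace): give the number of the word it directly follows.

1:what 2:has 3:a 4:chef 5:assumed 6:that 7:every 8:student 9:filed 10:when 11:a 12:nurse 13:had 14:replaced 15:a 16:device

The displaced element is "what" (word 1).
It is linked across 1 clause boundary (that).
It functions as the direct object of "filed", so the gap sits immediately after word 9 ("filed").
Base order: A chef has assumed that every student filed what when a nurse had replaced a device.

9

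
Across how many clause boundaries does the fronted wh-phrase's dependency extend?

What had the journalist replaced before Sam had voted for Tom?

"what" originates inside the matrix clause — no clause boundary is crossed.

0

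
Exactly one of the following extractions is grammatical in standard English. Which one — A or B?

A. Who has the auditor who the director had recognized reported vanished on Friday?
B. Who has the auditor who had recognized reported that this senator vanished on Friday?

A

In B, the wh-phrase is extracted from inside a complex-NP island (relative clause) (introduced by "who"), which blocks movement.
In A, the extraction path crosses only that-complement boundaries, which are transparent.
So A is grammatical.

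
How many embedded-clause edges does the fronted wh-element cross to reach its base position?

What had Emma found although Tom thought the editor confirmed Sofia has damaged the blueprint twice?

0

"what" originates inside the matrix clause — no clause boundary is crossed.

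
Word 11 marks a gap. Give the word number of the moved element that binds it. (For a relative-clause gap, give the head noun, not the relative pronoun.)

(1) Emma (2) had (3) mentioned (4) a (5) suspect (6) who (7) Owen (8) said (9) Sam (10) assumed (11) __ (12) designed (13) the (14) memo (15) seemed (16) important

5

The gap at 11 is the subject of "designed", inside a relative clause.
The relative pronoun is "who" (word 6); it is bound by the head noun immediately before it.
Its filler is the head noun "suspect", at word 5.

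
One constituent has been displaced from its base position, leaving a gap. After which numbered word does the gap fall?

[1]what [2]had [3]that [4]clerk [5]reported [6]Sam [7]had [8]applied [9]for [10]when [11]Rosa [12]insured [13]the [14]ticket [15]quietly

9

The displaced element is "what" (word 1).
It is linked across 1 clause boundary (Ø).
It functions as the object of the preposition "for" of "applied", so the gap sits immediately after word 9 ("for").
Base order: That clerk had reported Sam had applied for what when Rosa insured the ticket quietly.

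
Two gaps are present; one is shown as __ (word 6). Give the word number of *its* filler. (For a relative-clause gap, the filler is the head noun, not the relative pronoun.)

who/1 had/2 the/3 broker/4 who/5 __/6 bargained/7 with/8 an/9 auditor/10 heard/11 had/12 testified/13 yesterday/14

The marked gap is inside the relative clause, the subject of "bargained".
Its filler is the head noun "broker" (via "who"), at word 4.
(The other dependency links word 1 to a gap after word 11.)

4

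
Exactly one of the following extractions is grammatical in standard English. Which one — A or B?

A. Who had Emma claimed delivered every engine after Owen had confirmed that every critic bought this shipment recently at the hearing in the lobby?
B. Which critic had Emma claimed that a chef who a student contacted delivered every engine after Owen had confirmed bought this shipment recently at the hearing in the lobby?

A

In B, the wh-phrase is extracted from inside an adjunct island (introduced by "after"), which blocks movement.
In A, the extraction path crosses only that-complement boundaries, which are transparent.
So A is grammatical.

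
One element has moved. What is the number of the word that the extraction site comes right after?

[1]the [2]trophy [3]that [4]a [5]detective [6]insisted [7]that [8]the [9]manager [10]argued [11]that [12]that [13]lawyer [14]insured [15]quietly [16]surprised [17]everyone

14

The displaced element is "the trophy" (word 2).
It is linked across 2 clause boundaries (that → that).
It functions as the direct object of "insured", so the gap sits immediately after word 14 ("insured").
Base order: A detective insisted that the manager argued that that lawyer insured the trophy quietly.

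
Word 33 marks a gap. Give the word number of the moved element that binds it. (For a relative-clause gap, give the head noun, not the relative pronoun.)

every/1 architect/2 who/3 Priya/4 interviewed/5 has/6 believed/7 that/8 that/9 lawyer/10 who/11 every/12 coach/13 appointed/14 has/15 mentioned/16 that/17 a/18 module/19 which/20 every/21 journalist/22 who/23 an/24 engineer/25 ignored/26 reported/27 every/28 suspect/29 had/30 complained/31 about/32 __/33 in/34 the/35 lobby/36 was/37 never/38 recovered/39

The gap at 33 is the prepositional object of "complained", inside a relative clause.
The relative pronoun is "which" (word 20); it is bound by the head noun immediately before it.
Its filler is the head noun "module", at word 19.

19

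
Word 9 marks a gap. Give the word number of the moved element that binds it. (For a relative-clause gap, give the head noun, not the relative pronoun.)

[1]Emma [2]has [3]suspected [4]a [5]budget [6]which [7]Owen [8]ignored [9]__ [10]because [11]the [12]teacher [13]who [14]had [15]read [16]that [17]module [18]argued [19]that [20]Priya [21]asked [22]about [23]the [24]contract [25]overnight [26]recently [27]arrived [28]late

5

The gap at 9 is the object of "ignored", inside a relative clause.
The relative pronoun is "which" (word 6); it is bound by the head noun immediately before it.
Its filler is the head noun "budget", at word 5.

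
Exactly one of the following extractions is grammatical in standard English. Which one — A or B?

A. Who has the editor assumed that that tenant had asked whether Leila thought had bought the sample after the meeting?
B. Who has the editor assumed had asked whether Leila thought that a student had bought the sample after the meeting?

In A, the wh-phrase is extracted from inside a wh-island (introduced by "whether"), which blocks movement.
In B, the extraction path crosses only that-complement boundaries, which are transparent.
So B is grammatical.

B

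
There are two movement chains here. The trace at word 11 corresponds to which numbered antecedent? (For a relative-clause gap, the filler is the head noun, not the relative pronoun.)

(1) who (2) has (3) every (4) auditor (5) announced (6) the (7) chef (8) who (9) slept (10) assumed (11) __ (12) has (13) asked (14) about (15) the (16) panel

The marked gap is the subject of "asked".
Its filler is the fronted wh-phrase "who", at word 1.
(The other dependency links word 7 to a gap after word 8.)

1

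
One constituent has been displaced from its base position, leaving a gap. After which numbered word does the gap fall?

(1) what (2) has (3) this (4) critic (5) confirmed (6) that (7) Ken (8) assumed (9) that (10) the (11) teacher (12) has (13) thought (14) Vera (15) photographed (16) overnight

15

The displaced element is "what" (word 1).
It is linked across 3 clause boundaries (that → that → Ø).
It functions as the direct object of "photographed", so the gap sits immediately after word 15 ("photographed").
Base order: This critic has confirmed that Ken assumed that the teacher has thought Vera photographed what overnight.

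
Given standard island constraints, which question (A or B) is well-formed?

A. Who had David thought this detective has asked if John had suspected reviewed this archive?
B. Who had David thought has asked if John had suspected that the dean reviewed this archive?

B

In A, the wh-phrase is extracted from inside a wh-island (introduced by "if"), which blocks movement.
In B, the extraction path crosses only that-complement boundaries, which are transparent.
So B is grammatical.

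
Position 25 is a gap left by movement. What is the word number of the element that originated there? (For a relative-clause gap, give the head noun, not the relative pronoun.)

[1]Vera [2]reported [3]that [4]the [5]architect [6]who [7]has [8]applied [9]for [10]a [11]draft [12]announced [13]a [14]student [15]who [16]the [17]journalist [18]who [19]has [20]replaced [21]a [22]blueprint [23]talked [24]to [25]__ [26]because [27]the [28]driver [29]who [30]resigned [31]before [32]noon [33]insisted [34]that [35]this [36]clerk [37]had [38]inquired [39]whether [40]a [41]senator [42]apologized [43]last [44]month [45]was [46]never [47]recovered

The gap at 25 is the prepositional object of "talked", inside a relative clause.
The relative pronoun is "who" (word 15); it is bound by the head noun immediately before it.
Its filler is the head noun "student", at word 14.

14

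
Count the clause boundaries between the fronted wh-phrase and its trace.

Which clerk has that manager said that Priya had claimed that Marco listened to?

2

"which clerk" is extracted from the PP object of "listened".
Boundaries crossed, outermost first: [that], [that] — 2 in total.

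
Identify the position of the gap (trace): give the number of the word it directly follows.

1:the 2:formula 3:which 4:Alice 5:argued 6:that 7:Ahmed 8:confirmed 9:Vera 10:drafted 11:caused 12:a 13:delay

The displaced element is "the formula" (word 2).
It is linked across 2 clause boundaries (that → Ø).
It functions as the direct object of "drafted", so the gap sits immediately after word 10 ("drafted").
Base order: Alice argued that Ahmed confirmed Vera drafted the formula.

10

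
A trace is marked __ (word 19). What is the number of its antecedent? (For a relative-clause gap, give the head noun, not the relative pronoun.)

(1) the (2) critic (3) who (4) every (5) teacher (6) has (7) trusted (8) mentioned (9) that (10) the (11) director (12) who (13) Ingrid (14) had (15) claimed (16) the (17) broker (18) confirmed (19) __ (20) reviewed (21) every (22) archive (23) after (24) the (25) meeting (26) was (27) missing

The gap at 19 is the subject of "reviewed", inside a relative clause.
The relative pronoun is "who" (word 12); it is bound by the head noun immediately before it.
Its filler is the head noun "director", at word 11.

11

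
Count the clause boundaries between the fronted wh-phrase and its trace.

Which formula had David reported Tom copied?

1

"which formula" is extracted from the object of "copied".
Boundaries crossed, outermost first: [Ø] — 1 in total.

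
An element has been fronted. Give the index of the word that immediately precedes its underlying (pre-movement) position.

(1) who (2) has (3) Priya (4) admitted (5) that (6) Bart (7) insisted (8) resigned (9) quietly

7

The displaced element is "who" (word 1).
It is linked across 2 clause boundaries (that → Ø).
It functions as the subject of "resigned", so the gap sits immediately after word 7 ("insisted").
Base order: Priya has admitted that Bart insisted that who resigned quietly.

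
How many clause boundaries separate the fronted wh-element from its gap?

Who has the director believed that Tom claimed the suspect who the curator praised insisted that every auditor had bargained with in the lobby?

"who" is extracted from the PP object of "bargained".
Boundaries crossed, outermost first: [that], [Ø], [that] — 3 in total.

3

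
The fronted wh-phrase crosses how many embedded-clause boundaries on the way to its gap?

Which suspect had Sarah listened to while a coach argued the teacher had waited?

"which suspect" originates inside the matrix clause — no clause boundary is crossed.

0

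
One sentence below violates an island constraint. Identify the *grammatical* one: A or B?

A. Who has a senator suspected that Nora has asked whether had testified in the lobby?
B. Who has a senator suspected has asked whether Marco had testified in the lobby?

B

In A, the wh-phrase is extracted from inside a wh-island (introduced by "whether"), which blocks movement.
In B, the extraction path crosses only that-complement boundaries, which are transparent.
So B is grammatical.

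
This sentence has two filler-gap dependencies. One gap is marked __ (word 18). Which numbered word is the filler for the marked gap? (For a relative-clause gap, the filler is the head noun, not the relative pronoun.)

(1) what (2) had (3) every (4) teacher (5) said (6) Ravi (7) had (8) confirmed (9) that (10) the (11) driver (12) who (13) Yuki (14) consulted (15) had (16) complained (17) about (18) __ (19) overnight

1

The marked gap is the object of the preposition "about" of "complained".
Its filler is the fronted wh-phrase "what", at word 1.
(The other dependency links word 11 to a gap after word 14.)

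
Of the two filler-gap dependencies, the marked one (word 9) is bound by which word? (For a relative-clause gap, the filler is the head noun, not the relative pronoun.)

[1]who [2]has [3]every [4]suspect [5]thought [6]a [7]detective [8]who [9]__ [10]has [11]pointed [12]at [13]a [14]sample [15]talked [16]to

The marked gap is inside the relative clause, the subject of "pointed".
Its filler is the head noun "detective" (via "who"), at word 7.
(The other dependency links word 1 to a gap after word 16.)

7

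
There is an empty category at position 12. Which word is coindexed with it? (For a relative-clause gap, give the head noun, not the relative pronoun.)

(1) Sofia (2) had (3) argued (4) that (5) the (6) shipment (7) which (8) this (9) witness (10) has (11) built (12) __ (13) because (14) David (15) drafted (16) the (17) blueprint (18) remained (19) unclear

6

The gap at 12 is the object of "built", inside a relative clause.
The relative pronoun is "which" (word 7); it is bound by the head noun immediately before it.
Its filler is the head noun "shipment", at word 6.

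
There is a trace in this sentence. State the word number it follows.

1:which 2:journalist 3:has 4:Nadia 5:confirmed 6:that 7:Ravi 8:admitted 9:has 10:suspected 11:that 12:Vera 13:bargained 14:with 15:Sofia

The displaced element is "which journalist" (word 2).
It is linked across 2 clause boundaries (that → Ø).
It functions as the subject of "suspected", so the gap sits immediately after word 8 ("admitted").
Base order: Nadia has confirmed that Ravi admitted which journalist has suspected that Vera bargained with Sofia.

8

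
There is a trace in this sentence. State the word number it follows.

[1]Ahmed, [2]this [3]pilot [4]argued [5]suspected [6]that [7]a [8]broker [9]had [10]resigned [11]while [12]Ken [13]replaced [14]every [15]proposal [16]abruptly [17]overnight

4

The displaced element is "Ahmed" (word 1).
It is linked across 1 clause boundary (Ø).
It functions as the subject of "suspected", so the gap sits immediately after word 4 ("argued").
Base order: This pilot argued that Ahmed suspected that a broker had resigned while Ken replaced every proposal abruptly overnight.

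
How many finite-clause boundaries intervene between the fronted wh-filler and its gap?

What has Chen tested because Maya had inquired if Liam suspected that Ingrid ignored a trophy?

0

"what" originates inside the matrix clause — no clause boundary is crossed.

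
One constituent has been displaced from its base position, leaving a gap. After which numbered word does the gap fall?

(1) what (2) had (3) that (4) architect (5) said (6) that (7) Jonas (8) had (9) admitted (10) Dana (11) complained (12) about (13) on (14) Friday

The displaced element is "what" (word 1).
It is linked across 2 clause boundaries (that → Ø).
It functions as the object of the preposition "about" of "complained", so the gap sits immediately after word 12 ("about").
Base order: That architect had said that Jonas had admitted Dana complained about what on Friday.

12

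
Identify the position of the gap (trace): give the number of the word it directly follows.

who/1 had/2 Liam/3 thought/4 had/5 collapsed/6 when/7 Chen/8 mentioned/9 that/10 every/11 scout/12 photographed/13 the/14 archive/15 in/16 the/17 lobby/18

The displaced element is "who" (word 1).
It is linked across 1 clause boundary (Ø).
It functions as the subject of "collapsed", so the gap sits immediately after word 4 ("thought").
Base order: Liam had thought that who had collapsed when Chen mentioned that every scout photographed the archive in the lobby.

4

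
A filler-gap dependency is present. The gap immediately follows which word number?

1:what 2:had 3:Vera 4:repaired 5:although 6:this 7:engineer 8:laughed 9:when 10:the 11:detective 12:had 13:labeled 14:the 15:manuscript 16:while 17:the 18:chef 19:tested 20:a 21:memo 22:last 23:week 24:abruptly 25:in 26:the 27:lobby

The displaced element is "what" (word 1).
It functions as the direct object of "repaired", so the gap sits immediately after word 4 ("repaired").
Base order: Vera had repaired what although this engineer laughed when the detective had labeled the manuscript while the chef tested a memo last week abruptly in the lobby.

4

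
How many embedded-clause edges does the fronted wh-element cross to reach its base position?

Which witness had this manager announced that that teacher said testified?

"which witness" is extracted from the subject of "testified".
Boundaries crossed, outermost first: [that], [Ø] — 2 in total.

2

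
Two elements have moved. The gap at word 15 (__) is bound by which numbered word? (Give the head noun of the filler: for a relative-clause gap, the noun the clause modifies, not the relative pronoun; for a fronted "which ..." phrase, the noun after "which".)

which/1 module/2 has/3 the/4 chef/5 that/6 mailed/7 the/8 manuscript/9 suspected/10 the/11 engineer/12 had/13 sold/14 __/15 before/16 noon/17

2

The marked gap is the direct object of "sold".
Its filler is the fronted wh-phrase "which module", at word 2.
(The other dependency links word 5 to a gap after word 6.)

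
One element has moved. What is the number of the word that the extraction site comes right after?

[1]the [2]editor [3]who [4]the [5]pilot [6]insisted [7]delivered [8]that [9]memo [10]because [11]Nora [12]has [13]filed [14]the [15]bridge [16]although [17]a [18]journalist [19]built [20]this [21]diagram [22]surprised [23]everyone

The displaced element is "the editor" (word 2).
It is linked across 1 clause boundary (Ø).
It functions as the subject of "delivered", so the gap sits immediately after word 6 ("insisted").
Base order: The pilot insisted that the editor delivered that memo because Nora has filed the bridge although a journalist built this diagram.

6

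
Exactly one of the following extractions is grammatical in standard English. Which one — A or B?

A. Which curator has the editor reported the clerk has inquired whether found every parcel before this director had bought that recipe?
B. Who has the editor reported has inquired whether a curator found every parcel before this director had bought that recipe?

In A, the wh-phrase is extracted from inside a wh-island (introduced by "whether"), which blocks movement.
In B, the extraction path crosses only that-complement boundaries, which are transparent.
So B is grammatical.

B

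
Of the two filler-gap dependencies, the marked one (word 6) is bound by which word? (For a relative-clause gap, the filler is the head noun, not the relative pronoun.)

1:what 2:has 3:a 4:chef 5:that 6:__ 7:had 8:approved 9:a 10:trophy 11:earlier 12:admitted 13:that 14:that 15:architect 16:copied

4

The marked gap is inside the relative clause, the subject of "approved".
Its filler is the head noun "chef" (via "that"), at word 4.
(The other dependency links word 1 to a gap after word 16.)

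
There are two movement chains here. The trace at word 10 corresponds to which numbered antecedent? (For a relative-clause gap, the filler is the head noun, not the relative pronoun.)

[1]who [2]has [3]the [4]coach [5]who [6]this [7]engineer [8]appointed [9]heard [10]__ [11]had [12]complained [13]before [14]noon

1

The marked gap is the subject of "complained".
Its filler is the fronted wh-phrase "who", at word 1.
(The other dependency links word 4 to a gap after word 8.)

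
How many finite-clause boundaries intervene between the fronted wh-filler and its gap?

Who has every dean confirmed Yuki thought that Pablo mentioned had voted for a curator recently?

"who" is extracted from the subject of "voted".
Boundaries crossed, outermost first: [Ø], [that], [Ø] — 3 in total.

3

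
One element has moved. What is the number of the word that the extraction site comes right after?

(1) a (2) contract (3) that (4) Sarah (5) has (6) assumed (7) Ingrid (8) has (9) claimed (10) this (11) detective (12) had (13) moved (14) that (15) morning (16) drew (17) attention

13

The displaced element is "a contract" (word 2).
It is linked across 2 clause boundaries (Ø → Ø).
It functions as the direct object of "moved", so the gap sits immediately after word 13 ("moved").
Base order: Sarah has assumed Ingrid has claimed this detective had moved a contract that morning.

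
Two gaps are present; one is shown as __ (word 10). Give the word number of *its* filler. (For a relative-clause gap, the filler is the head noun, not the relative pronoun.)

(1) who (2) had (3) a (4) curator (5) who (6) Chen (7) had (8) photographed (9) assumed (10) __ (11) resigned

1

The marked gap is the subject of "resigned".
Its filler is the fronted wh-phrase "who", at word 1.
(The other dependency links word 4 to a gap after word 8.)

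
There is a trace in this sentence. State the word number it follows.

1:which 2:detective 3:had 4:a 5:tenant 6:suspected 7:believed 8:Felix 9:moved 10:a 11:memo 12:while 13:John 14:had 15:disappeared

The displaced element is "which detective" (word 2).
It is linked across 1 clause boundary (Ø).
It functions as the subject of "believed", so the gap sits immediately after word 6 ("suspected").
Base order: A tenant had suspected that which detective believed Felix moved a memo while John had disappeared.

6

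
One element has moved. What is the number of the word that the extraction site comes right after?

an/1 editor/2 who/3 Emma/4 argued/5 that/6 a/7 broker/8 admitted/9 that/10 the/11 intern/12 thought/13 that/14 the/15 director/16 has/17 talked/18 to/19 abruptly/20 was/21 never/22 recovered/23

The displaced element is "an editor" (word 2).
It is linked across 3 clause boundaries (that → that → that).
It functions as the object of the preposition "to" of "talked", so the gap sits immediately after word 19 ("to").
Base order: Emma argued that a broker admitted that the intern thought that the director has talked to an editor abruptly.

19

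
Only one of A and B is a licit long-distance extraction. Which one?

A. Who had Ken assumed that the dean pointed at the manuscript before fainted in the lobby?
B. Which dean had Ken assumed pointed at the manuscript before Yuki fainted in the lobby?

In A, the wh-phrase is extracted from inside an adjunct island (introduced by "before"), which blocks movement.
In B, the extraction path crosses only that-complement boundaries, which are transparent.
So B is grammatical.

B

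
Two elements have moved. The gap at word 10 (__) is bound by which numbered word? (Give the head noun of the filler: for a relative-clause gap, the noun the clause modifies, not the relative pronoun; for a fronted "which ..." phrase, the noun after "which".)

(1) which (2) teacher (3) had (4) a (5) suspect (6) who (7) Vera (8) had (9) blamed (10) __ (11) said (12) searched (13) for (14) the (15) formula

5

The marked gap is inside the relative clause, the direct object of "blamed".
Its filler is the head noun "suspect" (via "who"), at word 5.
(The other dependency links word 2 to a gap after word 11.)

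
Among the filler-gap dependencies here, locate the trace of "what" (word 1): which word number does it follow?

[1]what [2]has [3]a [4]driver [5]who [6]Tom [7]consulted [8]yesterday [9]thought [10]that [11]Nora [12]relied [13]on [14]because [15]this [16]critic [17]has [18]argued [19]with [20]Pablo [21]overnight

13

The displaced element is "what" (word 1).
It is linked across 1 clause boundary (that).
It functions as the object of the preposition "on" of "relied", so the gap sits immediately after word 13 ("on").
Base order: A driver who Tom consulted yesterday has thought that Nora relied on what because this critic has argued with Pablo overnight.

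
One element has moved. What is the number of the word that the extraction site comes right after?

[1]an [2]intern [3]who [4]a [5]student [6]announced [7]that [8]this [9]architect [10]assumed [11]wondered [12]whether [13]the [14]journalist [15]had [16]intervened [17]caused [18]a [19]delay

10

The displaced element is "an intern" (word 2).
It is linked across 2 clause boundaries (that → Ø).
It functions as the subject of "wondered", so the gap sits immediately after word 10 ("assumed").
Base order: A student announced that this architect assumed that an intern wondered whether the journalist had intervened.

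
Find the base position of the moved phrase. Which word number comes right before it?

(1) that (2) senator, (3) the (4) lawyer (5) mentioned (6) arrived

The displaced element is "that senator" (word 2).
It is linked across 1 clause boundary (Ø).
It functions as the subject of "arrived", so the gap sits immediately after word 5 ("mentioned").
Base order: The lawyer mentioned that that senator arrived.

5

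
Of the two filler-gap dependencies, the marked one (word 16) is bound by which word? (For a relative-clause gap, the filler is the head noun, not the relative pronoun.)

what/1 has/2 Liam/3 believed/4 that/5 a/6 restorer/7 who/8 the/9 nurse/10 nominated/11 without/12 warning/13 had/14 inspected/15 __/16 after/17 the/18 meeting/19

The marked gap is the direct object of "inspected".
Its filler is the fronted wh-phrase "what", at word 1.
(The other dependency links word 7 to a gap after word 11.)

1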